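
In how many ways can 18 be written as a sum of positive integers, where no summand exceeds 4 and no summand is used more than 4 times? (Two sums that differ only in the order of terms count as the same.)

30

There are too many to list fully; the first 12 (by largest part) are:
4+4+4+4+2
4+4+4+4+1+1
4+4+4+3+3
4+4+4+3+2+1
4+4+4+3+1+1+1
4+4+4+2+2+2
4+4+4+2+2+1+1
4+4+4+2+1+1+1+1
4+4+3+3+3+1
4+4+3+3+2+2
4+4+3+3+2+1+1
4+4+3+3+1+1+1+1
…and 18 more, for 30 total.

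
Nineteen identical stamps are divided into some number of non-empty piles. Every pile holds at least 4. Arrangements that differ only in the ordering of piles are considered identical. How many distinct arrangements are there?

The partitions of 19 that satisfy the conditions:
19
15+4
14+5
13+6
12+7
11+8
11+4+4
10+9
10+5+4
9+6+4
9+5+5
8+7+4
8+6+5
7+7+5
7+6+6
7+4+4+4
6+5+4+4
5+5+5+4
Counting gives 18.

18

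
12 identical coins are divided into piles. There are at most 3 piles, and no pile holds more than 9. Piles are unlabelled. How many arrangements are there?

15

Enumerating:
9, 3
9, 2, 1
8, 4
8, 3, 1
8, 2, 2
7, 5
7, 4, 1
7, 3, 2
6, 6
6, 5, 1
6, 4, 2
6, 3, 3
5, 5, 2
5, 4, 3
4, 4, 4
Counting gives 15.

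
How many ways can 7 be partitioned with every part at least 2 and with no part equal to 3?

2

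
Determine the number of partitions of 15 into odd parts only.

27

A partial list (first 12 by largest part):
15
13, 1, 1
11, 3, 1
11, 1, 1, 1, 1
9, 5, 1
9, 3, 3
9, 3, 1, 1, 1
9, 1, 1, 1, 1, 1, 1
7, 7, 1
7, 5, 3
7, 5, 1, 1, 1
7, 3, 3, 1, 1
…and 15 more, for 27 total.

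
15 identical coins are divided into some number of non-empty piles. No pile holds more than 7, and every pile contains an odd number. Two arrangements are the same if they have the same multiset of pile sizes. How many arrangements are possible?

19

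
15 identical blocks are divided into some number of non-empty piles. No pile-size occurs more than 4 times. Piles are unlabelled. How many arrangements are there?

Enumerating by decreasing first part gives 127 partitions in all.

127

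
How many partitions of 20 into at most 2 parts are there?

The partitions of 20 that satisfy the conditions:
20
19+1
18+2
17+3
16+4
15+5
14+6
13+7
12+8
11+9
10+10
That's 11 in total.

11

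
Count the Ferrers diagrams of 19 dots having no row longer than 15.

483

Counting exhaustively, 483 partitions satisfy the conditions.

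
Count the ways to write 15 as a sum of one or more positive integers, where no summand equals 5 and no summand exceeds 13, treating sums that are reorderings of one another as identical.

There are 132 such partitions.

132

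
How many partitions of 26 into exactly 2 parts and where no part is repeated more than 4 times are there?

13

Enumerating:
25, 1
24, 2
23, 3
22, 4
21, 5
20, 6
19, 7
18, 8
17, 9
16, 10
15, 11
14, 12
13, 13
That's 13 in total.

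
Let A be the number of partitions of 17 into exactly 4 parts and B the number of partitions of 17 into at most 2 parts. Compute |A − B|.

30

Partitions of 17 into exactly 4 parts: 39.
Partitions of 17 into at most 2 parts: 9.
|39 − 9| = 30.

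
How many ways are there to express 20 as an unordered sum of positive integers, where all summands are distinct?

A partial list (first 12 by largest part):
20
19,1
18,2
17,3
17,2,1
16,4
16,3,1
15,5
15,4,1
15,3,2
14,6
14,5,1
…and 52 more, for 64 total.

64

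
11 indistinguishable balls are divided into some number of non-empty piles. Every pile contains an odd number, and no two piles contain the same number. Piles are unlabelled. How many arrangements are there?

2

They are:
11
7, 3, 1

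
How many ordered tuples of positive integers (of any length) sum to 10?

Each of the 9 gaps between 10 units is either a break or not: 2^9 = 512.

512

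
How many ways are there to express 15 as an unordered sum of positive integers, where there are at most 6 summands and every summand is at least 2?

40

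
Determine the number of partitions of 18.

385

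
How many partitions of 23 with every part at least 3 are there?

88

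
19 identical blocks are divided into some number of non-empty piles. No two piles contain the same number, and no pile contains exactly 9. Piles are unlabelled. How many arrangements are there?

There are too many to list fully; the first 12 (by largest part) are:
19
18,1
17,2
16,3
16,2,1
15,4
15,3,1
14,5
14,4,1
14,3,2
13,6
13,5,1
…and 33 more, for 45 total.

45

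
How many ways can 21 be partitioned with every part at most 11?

695

Direct enumeration gives 695 partitions.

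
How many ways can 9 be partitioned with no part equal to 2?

They are:
9
8+1
7+1+1
6+3
6+1+1+1
5+4
5+3+1
5+1+1+1+1
4+4+1
4+3+1+1
4+1+1+1+1+1
3+3+3
3+3+1+1+1
3+1+1+1+1+1+1
1+1+1+1+1+1+1+1+1
Counting gives 15.

15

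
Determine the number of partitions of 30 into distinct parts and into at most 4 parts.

Systematic enumeration (by largest part, then next-largest, …) yields 184.

184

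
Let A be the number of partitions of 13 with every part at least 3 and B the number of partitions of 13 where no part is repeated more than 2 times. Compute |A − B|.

Partitions of 13 with every part at least 3: 10.
Partitions of 13 where no part is repeated more than 2 times: 44.
|10 − 44| = 34.

34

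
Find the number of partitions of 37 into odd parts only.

760

Counting exhaustively, 760 partitions satisfy the conditions.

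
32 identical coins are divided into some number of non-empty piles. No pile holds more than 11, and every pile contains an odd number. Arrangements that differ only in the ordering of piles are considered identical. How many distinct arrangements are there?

227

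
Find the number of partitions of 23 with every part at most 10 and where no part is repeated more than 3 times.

400

Direct enumeration gives 400 partitions.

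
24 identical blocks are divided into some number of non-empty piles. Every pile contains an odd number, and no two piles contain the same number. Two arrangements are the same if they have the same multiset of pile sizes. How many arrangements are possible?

They are:
1+23
3+21
5+19
7+17
9+15
1+3+5+15
11+13
1+3+7+13
1+3+9+11
1+5+7+11
3+5+7+9

11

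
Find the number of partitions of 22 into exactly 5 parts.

Systematic enumeration (by largest part, then next-largest, …) yields 119.

119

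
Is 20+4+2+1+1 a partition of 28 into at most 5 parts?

Yes

The parts sum to 28, and the condition 'there are at most 5 summands' holds.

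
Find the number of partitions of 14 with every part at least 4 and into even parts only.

4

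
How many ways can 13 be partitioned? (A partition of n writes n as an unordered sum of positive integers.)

Enumerating by decreasing first part gives 101 partitions in all.

101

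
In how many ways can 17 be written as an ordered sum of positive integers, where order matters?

Each of the 16 gaps between 17 units is either a break or not: 2^16 = 65536.

65536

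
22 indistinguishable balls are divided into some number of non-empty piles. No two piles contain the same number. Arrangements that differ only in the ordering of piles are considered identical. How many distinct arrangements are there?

Enumerating by decreasing first part gives 89 partitions in all.

89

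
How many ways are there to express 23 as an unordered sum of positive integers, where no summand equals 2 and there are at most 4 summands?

Enumerating by decreasing first part gives 102 partitions in all.

102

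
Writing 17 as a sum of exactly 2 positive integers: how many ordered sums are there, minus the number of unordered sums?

Ordered (compositions into 2 parts): C(16,1) = 16.
Partitions of 17 into exactly 2 parts: 8.
Difference: 16 − 8 = 8.

8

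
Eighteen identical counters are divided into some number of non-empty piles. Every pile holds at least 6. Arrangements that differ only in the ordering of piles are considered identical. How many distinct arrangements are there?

6

Enumerating:
18
12+6
11+7
10+8
9+9
6+6+6
That's 6 in total.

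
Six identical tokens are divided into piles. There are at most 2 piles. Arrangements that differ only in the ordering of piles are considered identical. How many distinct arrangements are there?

They are:
6
5, 1
4, 2
3, 3

4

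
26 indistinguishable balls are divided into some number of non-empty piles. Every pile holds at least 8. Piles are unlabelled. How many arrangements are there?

Enumerating:
26
18 + 8
17 + 9
16 + 10
15 + 11
14 + 12
13 + 13
10 + 8 + 8
9 + 9 + 8
That's 9 in total.

9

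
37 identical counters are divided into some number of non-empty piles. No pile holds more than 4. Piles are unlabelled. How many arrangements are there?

511

A full systematic count gives 511.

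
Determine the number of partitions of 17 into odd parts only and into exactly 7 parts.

7

Enumerating:
11 + 1 + 1 + 1 + 1 + 1 + 1
9 + 3 + 1 + 1 + 1 + 1 + 1
7 + 5 + 1 + 1 + 1 + 1 + 1
7 + 3 + 3 + 1 + 1 + 1 + 1
5 + 5 + 3 + 1 + 1 + 1 + 1
5 + 3 + 3 + 3 + 1 + 1 + 1
3 + 3 + 3 + 3 + 3 + 1 + 1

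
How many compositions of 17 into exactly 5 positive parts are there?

1820

By stars and bars with positive parts, the count is C(16,4) = 1820.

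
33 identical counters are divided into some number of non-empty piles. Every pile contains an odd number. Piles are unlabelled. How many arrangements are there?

448

There are 448 such partitions.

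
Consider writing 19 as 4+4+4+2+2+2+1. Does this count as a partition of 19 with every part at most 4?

The parts sum to 19, and the condition 'no summand exceeds 4' holds.

Yes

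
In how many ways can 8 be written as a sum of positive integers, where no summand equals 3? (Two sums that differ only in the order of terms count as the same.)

15

The partitions of 8 that satisfy the conditions:
8
7, 1
6, 2
6, 1, 1
5, 2, 1
5, 1, 1, 1
4, 4
4, 2, 2
4, 2, 1, 1
4, 1, 1, 1, 1
2, 2, 2, 2
2, 2, 2, 1, 1
2, 2, 1, 1, 1, 1
2, 1, 1, 1, 1, 1, 1
1, 1, 1, 1, 1, 1, 1, 1
Counting gives 15.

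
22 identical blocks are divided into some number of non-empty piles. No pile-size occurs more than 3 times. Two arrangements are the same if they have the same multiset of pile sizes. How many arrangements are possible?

A full systematic count gives 484.

484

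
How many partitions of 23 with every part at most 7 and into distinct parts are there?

3

The partitions of 23 that satisfy the conditions:
7 + 6 + 5 + 4 + 1
7 + 6 + 5 + 3 + 2
7 + 6 + 4 + 3 + 2 + 1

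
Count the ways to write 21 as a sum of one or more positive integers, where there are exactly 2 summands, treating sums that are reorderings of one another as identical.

The partitions of 21 that satisfy the conditions:
20+1
19+2
18+3
17+4
16+5
15+6
14+7
13+8
12+9
11+10

10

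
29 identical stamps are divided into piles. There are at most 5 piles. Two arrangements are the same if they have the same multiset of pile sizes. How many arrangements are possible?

Counting exhaustively, 603 partitions satisfy the conditions.

603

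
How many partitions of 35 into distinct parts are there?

585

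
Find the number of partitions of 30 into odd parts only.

296

Counting exhaustively, 296 partitions satisfy the conditions.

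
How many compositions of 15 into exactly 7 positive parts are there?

3003

A composition of 15 into 7 positive parts is chosen by placing 6 dividers among the 14 gaps between 15 units: C(14,6) = 3003.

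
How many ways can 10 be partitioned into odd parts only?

They are:
1+9
3+7
1+1+1+7
5+5
1+1+3+5
1+1+1+1+1+5
1+3+3+3
1+1+1+1+3+3
1+1+1+1+1+1+1+3
1+1+1+1+1+1+1+1+1+1

10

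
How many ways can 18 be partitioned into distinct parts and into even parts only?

8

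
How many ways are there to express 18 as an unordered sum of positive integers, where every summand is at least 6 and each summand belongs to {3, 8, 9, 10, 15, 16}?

2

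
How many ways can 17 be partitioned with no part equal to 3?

There are 162 such partitions.

162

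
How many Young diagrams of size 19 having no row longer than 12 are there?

Systematic enumeration (by largest part, then next-largest, …) yields 460.

460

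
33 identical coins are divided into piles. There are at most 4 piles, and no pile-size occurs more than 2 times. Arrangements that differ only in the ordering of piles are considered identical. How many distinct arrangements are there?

Counting exhaustively, 367 partitions satisfy the conditions.

367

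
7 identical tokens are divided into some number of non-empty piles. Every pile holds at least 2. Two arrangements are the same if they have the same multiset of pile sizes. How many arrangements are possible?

Enumerating:
7
5+2
4+3
3+2+2

4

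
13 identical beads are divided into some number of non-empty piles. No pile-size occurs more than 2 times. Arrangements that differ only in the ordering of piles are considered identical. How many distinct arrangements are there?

44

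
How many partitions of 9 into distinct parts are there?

Listing the qualifying partitions of 9:
9
1+8
2+7
3+6
1+2+6
4+5
1+3+5
2+3+4

8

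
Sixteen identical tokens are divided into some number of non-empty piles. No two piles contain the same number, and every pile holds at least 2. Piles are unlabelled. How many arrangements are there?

17

The partitions of 16 that satisfy the conditions:
16
2,14
3,13
4,12
5,11
2,3,11
6,10
2,4,10
7,9
2,5,9
3,4,9
2,6,8
3,5,8
3,6,7
4,5,7
2,3,4,7
2,3,5,6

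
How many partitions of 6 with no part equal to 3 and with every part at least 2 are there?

They are:
6
4 + 2
2 + 2 + 2
Counting gives 3.

3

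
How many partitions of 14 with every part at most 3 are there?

The partitions of 14 that satisfy the conditions:
2 + 3 + 3 + 3 + 3
1 + 1 + 3 + 3 + 3 + 3
1 + 2 + 2 + 3 + 3 + 3
1 + 1 + 1 + 2 + 3 + 3 + 3
1 + 1 + 1 + 1 + 1 + 3 + 3 + 3
2 + 2 + 2 + 2 + 3 + 3
1 + 1 + 2 + 2 + 2 + 3 + 3
1 + 1 + 1 + 1 + 2 + 2 + 3 + 3
1 + 1 + 1 + 1 + 1 + 1 + 2 + 3 + 3
1 + 1 + 1 + 1 + 1 + 1 + 1 + 1 + 3 + 3
1 + 2 + 2 + 2 + 2 + 2 + 3
1 + 1 + 1 + 2 + 2 + 2 + 2 + 3
1 + 1 + 1 + 1 + 1 + 2 + 2 + 2 + 3
1 + 1 + 1 + 1 + 1 + 1 + 1 + 2 + 2 + 3
1 + 1 + 1 + 1 + 1 + 1 + 1 + 1 + 1 + 2 + 3
1 + 1 + 1 + 1 + 1 + 1 + 1 + 1 + 1 + 1 + 1 + 3
2 + 2 + 2 + 2 + 2 + 2 + 2
1 + 1 + 2 + 2 + 2 + 2 + 2 + 2
1 + 1 + 1 + 1 + 2 + 2 + 2 + 2 + 2
1 + 1 + 1 + 1 + 1 + 1 + 2 + 2 + 2 + 2
1 + 1 + 1 + 1 + 1 + 1 + 1 + 1 + 2 + 2 + 2
1 + 1 + 1 + 1 + 1 + 1 + 1 + 1 + 1 + 1 + 2 + 2
1 + 1 + 1 + 1 + 1 + 1 + 1 + 1 + 1 + 1 + 1 + 1 + 2
1 + 1 + 1 + 1 + 1 + 1 + 1 + 1 + 1 + 1 + 1 + 1 + 1 + 1

24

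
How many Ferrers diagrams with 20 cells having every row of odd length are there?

A partial list (first 12 by largest part):
19 + 1
17 + 3
17 + 1 + 1 + 1
15 + 5
15 + 3 + 1 + 1
15 + 1 + 1 + 1 + 1 + 1
13 + 7
13 + 5 + 1 + 1
13 + 3 + 3 + 1
13 + 3 + 1 + 1 + 1 + 1
13 + 1 + 1 + 1 + 1 + 1 + 1 + 1
11 + 9
…and 52 more, for 64 total.

64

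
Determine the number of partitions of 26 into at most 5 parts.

Direct enumeration gives 427 partitions.

427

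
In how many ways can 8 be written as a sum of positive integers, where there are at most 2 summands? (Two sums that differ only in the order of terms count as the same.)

5

The partitions of 8 that satisfy the conditions:
8
1 + 7
2 + 6
3 + 5
4 + 4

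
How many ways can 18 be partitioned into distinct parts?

46

There are too many to list fully; the first 12 (by largest part) are:
18
17, 1
16, 2
15, 3
15, 2, 1
14, 4
14, 3, 1
13, 5
13, 4, 1
13, 3, 2
12, 6
12, 5, 1
…and 34 more, for 46 total.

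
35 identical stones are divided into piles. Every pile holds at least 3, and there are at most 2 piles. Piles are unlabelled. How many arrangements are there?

Enumerating:
35
32+3
31+4
30+5
29+6
28+7
27+8
26+9
25+10
24+11
23+12
22+13
21+14
20+15
19+16
18+17
Counting gives 16.

16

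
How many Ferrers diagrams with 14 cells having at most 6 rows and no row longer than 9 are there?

78

Counting exhaustively, 78 partitions satisfy the conditions.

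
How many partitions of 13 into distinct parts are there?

Enumerating:
13
12+1
11+2
10+3
10+2+1
9+4
9+3+1
8+5
8+4+1
8+3+2
7+6
7+5+1
7+4+2
7+3+2+1
6+5+2
6+4+3
6+4+2+1
5+4+3+1

18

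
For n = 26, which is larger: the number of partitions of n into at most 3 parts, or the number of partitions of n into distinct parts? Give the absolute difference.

Partitions of 26 into at most 3 parts: 70.
Partitions of 26 into distinct parts: 165.
|70 − 165| = 95.

95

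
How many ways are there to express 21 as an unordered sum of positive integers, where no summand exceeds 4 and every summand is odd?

8

They are:
3,3,3,3,3,3,3
1,1,1,3,3,3,3,3,3
1,1,1,1,1,1,3,3,3,3,3
1,1,1,1,1,1,1,1,1,3,3,3,3
1,1,1,1,1,1,1,1,1,1,1,1,3,3,3
1,1,1,1,1,1,1,1,1,1,1,1,1,1,1,3,3
1,1,1,1,1,1,1,1,1,1,1,1,1,1,1,1,1,1,3
1,1,1,1,1,1,1,1,1,1,1,1,1,1,1,1,1,1,1,1,1
That's 8 in total.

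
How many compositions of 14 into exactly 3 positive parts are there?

By stars and bars with positive parts, the count is C(13,2) = 78.

78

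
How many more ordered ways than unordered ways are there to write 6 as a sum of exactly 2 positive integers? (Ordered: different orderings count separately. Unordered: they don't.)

2

Compositions: C(5,1) = 5.
Partitions of 6 into exactly 2 parts: 3.
Difference: 5 − 3 = 2.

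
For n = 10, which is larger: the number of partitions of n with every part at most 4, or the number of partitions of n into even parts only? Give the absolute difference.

Partitions of 10 with every part at most 4: 23.
Partitions of 10 into even parts only: 7.
|23 − 7| = 16.

16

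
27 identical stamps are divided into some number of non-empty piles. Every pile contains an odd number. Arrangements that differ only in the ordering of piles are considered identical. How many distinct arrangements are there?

Enumerating by decreasing first part gives 192 partitions in all.

192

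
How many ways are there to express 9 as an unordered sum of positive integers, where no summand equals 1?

8

They are:
9
7 + 2
6 + 3
5 + 4
5 + 2 + 2
4 + 3 + 2
3 + 3 + 3
3 + 2 + 2 + 2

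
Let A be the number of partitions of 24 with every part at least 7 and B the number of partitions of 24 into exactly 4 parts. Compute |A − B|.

Partitions of 24 with every part at least 7: 10.
Partitions of 24 into exactly 4 parts: 108.
|10 − 108| = 98.

98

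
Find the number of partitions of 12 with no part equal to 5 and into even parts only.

11

The partitions of 12 that satisfy the conditions:
12
10, 2
8, 4
8, 2, 2
6, 6
6, 4, 2
6, 2, 2, 2
4, 4, 4
4, 4, 2, 2
4, 2, 2, 2, 2
2, 2, 2, 2, 2, 2
Counting gives 11.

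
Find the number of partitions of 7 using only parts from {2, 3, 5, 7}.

Listing the qualifying partitions of 7:
7
5,2
3,2,2

3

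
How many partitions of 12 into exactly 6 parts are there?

11

The partitions of 12 that satisfy the conditions:
7 + 1 + 1 + 1 + 1 + 1
6 + 2 + 1 + 1 + 1 + 1
5 + 3 + 1 + 1 + 1 + 1
5 + 2 + 2 + 1 + 1 + 1
4 + 4 + 1 + 1 + 1 + 1
4 + 3 + 2 + 1 + 1 + 1
4 + 2 + 2 + 2 + 1 + 1
3 + 3 + 3 + 1 + 1 + 1
3 + 3 + 2 + 2 + 1 + 1
3 + 2 + 2 + 2 + 2 + 1
2 + 2 + 2 + 2 + 2 + 2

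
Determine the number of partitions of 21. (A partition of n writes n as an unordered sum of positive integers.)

792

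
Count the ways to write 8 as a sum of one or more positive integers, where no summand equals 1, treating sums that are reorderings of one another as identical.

7

Listing the qualifying partitions of 8:
8
6, 2
5, 3
4, 4
4, 2, 2
3, 3, 2
2, 2, 2, 2
Counting gives 7.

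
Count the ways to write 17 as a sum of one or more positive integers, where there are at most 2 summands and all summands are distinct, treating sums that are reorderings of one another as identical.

9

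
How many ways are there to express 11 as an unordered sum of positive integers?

56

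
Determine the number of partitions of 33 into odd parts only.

A full systematic count gives 448.

448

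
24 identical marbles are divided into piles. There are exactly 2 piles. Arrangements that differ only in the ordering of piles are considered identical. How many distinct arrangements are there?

12

They are:
23,1
22,2
21,3
20,4
19,5
18,6
17,7
16,8
15,9
14,10
13,11
12,12
Counting gives 12.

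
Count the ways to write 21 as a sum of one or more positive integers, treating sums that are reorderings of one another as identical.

Counting exhaustively, 792 partitions satisfy the conditions.

792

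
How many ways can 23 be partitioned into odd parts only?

There are 104 such partitions.

104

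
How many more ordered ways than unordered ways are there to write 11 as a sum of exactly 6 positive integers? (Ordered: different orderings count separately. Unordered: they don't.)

245

Ordered (compositions into 6 parts): C(10,5) = 252.
Unordered (partitions into 6 parts): 7.
Difference: 252 − 7 = 245.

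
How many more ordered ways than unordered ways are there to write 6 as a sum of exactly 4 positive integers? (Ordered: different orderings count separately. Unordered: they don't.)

8

Compositions: C(5,3) = 10.
Unordered (partitions into 4 parts): 2.
Difference: 10 − 2 = 8.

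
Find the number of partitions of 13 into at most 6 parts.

Counting exhaustively, 71 partitions satisfy the conditions.

71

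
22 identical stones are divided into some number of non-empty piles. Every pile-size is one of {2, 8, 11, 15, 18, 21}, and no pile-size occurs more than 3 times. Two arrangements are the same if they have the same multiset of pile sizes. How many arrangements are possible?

Enumerating:
2, 2, 18
11, 11
2, 2, 2, 8, 8

3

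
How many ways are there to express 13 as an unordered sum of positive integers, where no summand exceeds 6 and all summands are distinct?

The partitions of 13 that satisfy the conditions:
6+5+2
6+4+3
6+4+2+1
5+4+3+1
That's 4 in total.

4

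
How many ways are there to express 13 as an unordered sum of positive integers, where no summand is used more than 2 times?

A partial list (first 12 by largest part):
13
12,1
11,2
11,1,1
10,3
10,2,1
9,4
9,3,1
9,2,2
9,2,1,1
8,5
8,4,1
…and 32 more, for 44 total.

44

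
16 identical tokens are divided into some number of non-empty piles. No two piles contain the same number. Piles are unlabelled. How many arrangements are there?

32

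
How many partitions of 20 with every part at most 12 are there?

582

Enumerating by decreasing first part gives 582 partitions in all.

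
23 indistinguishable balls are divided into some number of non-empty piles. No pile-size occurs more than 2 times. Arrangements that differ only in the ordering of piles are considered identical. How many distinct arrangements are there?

A full systematic count gives 355.

355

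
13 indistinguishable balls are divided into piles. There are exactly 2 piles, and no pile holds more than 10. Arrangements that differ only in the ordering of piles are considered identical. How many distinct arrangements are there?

Enumerating:
10,3
9,4
8,5
7,6

4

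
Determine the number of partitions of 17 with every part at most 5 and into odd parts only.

15

Listing the qualifying partitions of 17:
5, 5, 5, 1, 1
5, 5, 3, 3, 1
5, 5, 3, 1, 1, 1, 1
5, 5, 1, 1, 1, 1, 1, 1, 1
5, 3, 3, 3, 3
5, 3, 3, 3, 1, 1, 1
5, 3, 3, 1, 1, 1, 1, 1, 1
5, 3, 1, 1, 1, 1, 1, 1, 1, 1, 1
5, 1, 1, 1, 1, 1, 1, 1, 1, 1, 1, 1, 1
3, 3, 3, 3, 3, 1, 1
3, 3, 3, 3, 1, 1, 1, 1, 1
3, 3, 3, 1, 1, 1, 1, 1, 1, 1, 1
3, 3, 1, 1, 1, 1, 1, 1, 1, 1, 1, 1, 1
3, 1, 1, 1, 1, 1, 1, 1, 1, 1, 1, 1, 1, 1, 1
1, 1, 1, 1, 1, 1, 1, 1, 1, 1, 1, 1, 1, 1, 1, 1, 1
That's 15 in total.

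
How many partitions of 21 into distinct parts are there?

76

A full systematic count gives 76.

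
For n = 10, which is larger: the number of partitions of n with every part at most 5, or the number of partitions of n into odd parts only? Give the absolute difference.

20

Partitions of 10 with every part at most 5: 30.
Partitions of 10 into odd parts only: 10.
|30 − 10| = 20.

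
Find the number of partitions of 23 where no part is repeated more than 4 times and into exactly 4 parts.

94

Enumerating by decreasing first part gives 94 partitions in all.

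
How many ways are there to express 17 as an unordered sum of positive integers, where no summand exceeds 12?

285

Counting exhaustively, 285 partitions satisfy the conditions.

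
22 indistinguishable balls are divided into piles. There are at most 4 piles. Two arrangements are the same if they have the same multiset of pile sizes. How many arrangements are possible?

136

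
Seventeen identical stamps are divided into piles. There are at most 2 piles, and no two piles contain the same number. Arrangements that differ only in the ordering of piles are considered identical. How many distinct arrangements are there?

9

Listing the qualifying partitions of 17:
17
16+1
15+2
14+3
13+4
12+5
11+6
10+7
9+8
That's 9 in total.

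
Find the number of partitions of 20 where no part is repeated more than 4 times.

409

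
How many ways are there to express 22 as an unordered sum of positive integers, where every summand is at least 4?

A partial list (first 12 by largest part):
22
18, 4
17, 5
16, 6
15, 7
14, 8
14, 4, 4
13, 9
13, 5, 4
12, 10
12, 6, 4
12, 5, 5
…and 22 more, for 34 total.

34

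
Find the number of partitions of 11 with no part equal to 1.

Listing the qualifying partitions of 11:
11
9+2
8+3
7+4
7+2+2
6+5
6+3+2
5+4+2
5+3+3
5+2+2+2
4+4+3
4+3+2+2
3+3+3+2
3+2+2+2+2

14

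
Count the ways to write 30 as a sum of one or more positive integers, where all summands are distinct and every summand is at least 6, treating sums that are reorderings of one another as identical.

23

Listing the qualifying partitions of 30:
30
24, 6
23, 7
22, 8
21, 9
20, 10
19, 11
18, 12
17, 13
17, 7, 6
16, 14
16, 8, 6
15, 9, 6
15, 8, 7
14, 10, 6
14, 9, 7
13, 11, 6
13, 10, 7
13, 9, 8
12, 11, 7
12, 10, 8
11, 10, 9
9, 8, 7, 6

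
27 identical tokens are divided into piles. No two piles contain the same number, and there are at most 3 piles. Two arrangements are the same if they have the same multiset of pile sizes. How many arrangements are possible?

There are too many to list fully; the first 12 (by largest part) are:
27
26,1
25,2
24,3
24,2,1
23,4
23,3,1
22,5
22,4,1
22,3,2
21,6
21,5,1
…and 50 more, for 62 total.

62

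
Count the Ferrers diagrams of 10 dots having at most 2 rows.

Enumerating:
10
9+1
8+2
7+3
6+4
5+5

6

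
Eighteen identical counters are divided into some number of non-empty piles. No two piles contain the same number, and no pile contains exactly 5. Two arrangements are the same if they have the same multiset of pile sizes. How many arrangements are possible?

32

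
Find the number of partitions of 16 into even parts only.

22

They are:
16
14, 2
12, 4
12, 2, 2
10, 6
10, 4, 2
10, 2, 2, 2
8, 8
8, 6, 2
8, 4, 4
8, 4, 2, 2
8, 2, 2, 2, 2
6, 6, 4
6, 6, 2, 2
6, 4, 4, 2
6, 4, 2, 2, 2
6, 2, 2, 2, 2, 2
4, 4, 4, 4
4, 4, 4, 2, 2
4, 4, 2, 2, 2, 2
4, 2, 2, 2, 2, 2, 2
2, 2, 2, 2, 2, 2, 2, 2
Counting gives 22.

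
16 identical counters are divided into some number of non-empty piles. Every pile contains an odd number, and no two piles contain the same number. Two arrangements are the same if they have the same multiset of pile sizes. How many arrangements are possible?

5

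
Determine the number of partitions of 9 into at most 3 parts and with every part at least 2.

Listing the qualifying partitions of 9:
9
7,2
6,3
5,4
5,2,2
4,3,2
3,3,3

7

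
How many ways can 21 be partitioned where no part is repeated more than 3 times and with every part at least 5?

15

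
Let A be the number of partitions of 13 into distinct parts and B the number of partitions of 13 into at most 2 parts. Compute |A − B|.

11

Partitions of 13 into distinct parts: 18.
Partitions of 13 into at most 2 parts: 7.
|18 − 7| = 11.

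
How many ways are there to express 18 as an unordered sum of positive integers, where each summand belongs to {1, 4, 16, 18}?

Enumerating:
18
16+1+1
4+4+4+4+1+1
4+4+4+1+1+1+1+1+1
4+4+1+1+1+1+1+1+1+1+1+1
4+1+1+1+1+1+1+1+1+1+1+1+1+1+1
1+1+1+1+1+1+1+1+1+1+1+1+1+1+1+1+1+1

7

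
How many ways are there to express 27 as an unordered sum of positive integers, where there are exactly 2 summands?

Listing the qualifying partitions of 27:
26+1
25+2
24+3
23+4
22+5
21+6
20+7
19+8
18+9
17+10
16+11
15+12
14+13
Counting gives 13.

13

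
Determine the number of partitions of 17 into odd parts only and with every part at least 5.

2

The partitions of 17 that satisfy the conditions:
17
7,5,5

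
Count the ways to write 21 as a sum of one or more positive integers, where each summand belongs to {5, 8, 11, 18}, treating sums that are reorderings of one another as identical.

Enumerating:
11 + 5 + 5
8 + 8 + 5

2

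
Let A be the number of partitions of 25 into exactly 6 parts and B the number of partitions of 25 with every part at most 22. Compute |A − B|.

Partitions of 25 into exactly 6 parts: 235.
Partitions of 25 with every part at most 22: 1954.
|235 − 1954| = 1719.

1719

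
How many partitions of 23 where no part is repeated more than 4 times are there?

769

Enumerating by decreasing first part gives 769 partitions in all.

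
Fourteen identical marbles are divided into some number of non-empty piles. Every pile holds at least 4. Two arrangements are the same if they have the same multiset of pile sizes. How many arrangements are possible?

The partitions of 14 that satisfy the conditions:
14
10 + 4
9 + 5
8 + 6
7 + 7
6 + 4 + 4
5 + 5 + 4
That's 7 in total.

7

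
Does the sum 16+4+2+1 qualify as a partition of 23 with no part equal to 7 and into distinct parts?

Yes

The parts sum to 23, and the condition 'no summand equals 7' holds; the condition 'all summands are distinct' holds.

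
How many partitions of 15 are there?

176

Enumerating by decreasing first part gives 176 partitions in all.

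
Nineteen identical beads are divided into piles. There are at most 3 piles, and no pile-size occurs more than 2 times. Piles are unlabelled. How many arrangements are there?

40

A partial list (first 12 by largest part):
19
18,1
17,2
17,1,1
16,3
16,2,1
15,4
15,3,1
15,2,2
14,5
14,4,1
14,3,2
…and 28 more, for 40 total.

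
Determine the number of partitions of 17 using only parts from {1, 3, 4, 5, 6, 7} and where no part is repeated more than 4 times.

42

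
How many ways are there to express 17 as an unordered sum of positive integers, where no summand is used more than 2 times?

108

A full systematic count gives 108.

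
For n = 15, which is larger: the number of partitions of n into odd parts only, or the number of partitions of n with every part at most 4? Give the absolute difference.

27

Partitions of 15 into odd parts only: 27.
Partitions of 15 with every part at most 4: 54.
|27 − 54| = 27.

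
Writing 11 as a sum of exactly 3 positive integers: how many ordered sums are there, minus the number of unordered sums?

35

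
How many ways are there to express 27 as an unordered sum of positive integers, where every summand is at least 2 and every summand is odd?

27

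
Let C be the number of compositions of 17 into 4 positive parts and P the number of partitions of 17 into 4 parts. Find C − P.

521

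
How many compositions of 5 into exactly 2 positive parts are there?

4

Place 1 bars in the 4 internal gaps of a row of 5 dots: C(4,1) = 4.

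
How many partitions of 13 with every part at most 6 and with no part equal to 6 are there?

57

There are too many to list fully; the first 12 (by largest part) are:
5, 5, 3
5, 5, 2, 1
5, 5, 1, 1, 1
5, 4, 4
5, 4, 3, 1
5, 4, 2, 2
5, 4, 2, 1, 1
5, 4, 1, 1, 1, 1
5, 3, 3, 2
5, 3, 3, 1, 1
5, 3, 2, 2, 1
5, 3, 2, 1, 1, 1
…and 45 more, for 57 total.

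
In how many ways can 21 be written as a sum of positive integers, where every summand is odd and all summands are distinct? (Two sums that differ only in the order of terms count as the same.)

8

The partitions of 21 that satisfy the conditions:
21
17,3,1
15,5,1
13,7,1
13,5,3
11,9,1
11,7,3
9,7,5
That's 8 in total.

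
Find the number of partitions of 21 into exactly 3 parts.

There are too many to list fully; the first 12 (by largest part) are:
19 + 1 + 1
18 + 2 + 1
17 + 3 + 1
17 + 2 + 2
16 + 4 + 1
16 + 3 + 2
15 + 5 + 1
15 + 4 + 2
15 + 3 + 3
14 + 6 + 1
14 + 5 + 2
14 + 4 + 3
…and 25 more, for 37 total.

37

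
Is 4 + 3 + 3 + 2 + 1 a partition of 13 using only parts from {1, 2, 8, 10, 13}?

No

The parts sum to 13, and the condition 'each summand belongs to {1, 2, 8, 10, 13}' is violated.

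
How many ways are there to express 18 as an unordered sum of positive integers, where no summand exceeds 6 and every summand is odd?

They are:
3, 5, 5, 5
1, 1, 1, 5, 5, 5
1, 1, 3, 3, 5, 5
1, 1, 1, 1, 1, 3, 5, 5
1, 1, 1, 1, 1, 1, 1, 1, 5, 5
1, 3, 3, 3, 3, 5
1, 1, 1, 1, 3, 3, 3, 5
1, 1, 1, 1, 1, 1, 1, 3, 3, 5
1, 1, 1, 1, 1, 1, 1, 1, 1, 1, 3, 5
1, 1, 1, 1, 1, 1, 1, 1, 1, 1, 1, 1, 1, 5
3, 3, 3, 3, 3, 3
1, 1, 1, 3, 3, 3, 3, 3
1, 1, 1, 1, 1, 1, 3, 3, 3, 3
1, 1, 1, 1, 1, 1, 1, 1, 1, 3, 3, 3
1, 1, 1, 1, 1, 1, 1, 1, 1, 1, 1, 1, 3, 3
1, 1, 1, 1, 1, 1, 1, 1, 1, 1, 1, 1, 1, 1, 1, 3
1, 1, 1, 1, 1, 1, 1, 1, 1, 1, 1, 1, 1, 1, 1, 1, 1, 1
Counting gives 17.

17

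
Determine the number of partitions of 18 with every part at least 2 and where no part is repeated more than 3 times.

Direct enumeration gives 71 partitions.

71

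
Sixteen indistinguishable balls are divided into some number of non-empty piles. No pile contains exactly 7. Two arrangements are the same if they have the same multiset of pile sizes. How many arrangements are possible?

Direct enumeration gives 201 partitions.

201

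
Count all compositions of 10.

There are 9 gaps and each independently is a cut or not, giving 2^9 = 512.

512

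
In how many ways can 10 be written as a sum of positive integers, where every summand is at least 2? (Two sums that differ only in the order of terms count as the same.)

12

They are:
10
8 + 2
7 + 3
6 + 4
6 + 2 + 2
5 + 5
5 + 3 + 2
4 + 4 + 2
4 + 3 + 3
4 + 2 + 2 + 2
3 + 3 + 2 + 2
2 + 2 + 2 + 2 + 2
Counting gives 12.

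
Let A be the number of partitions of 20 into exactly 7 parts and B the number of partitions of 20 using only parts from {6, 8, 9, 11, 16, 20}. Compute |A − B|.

Partitions of 20 into exactly 7 parts: 82.
Partitions of 20 using only parts from {6, 8, 9, 11, 16, 20}: 3.
|82 − 3| = 79.

79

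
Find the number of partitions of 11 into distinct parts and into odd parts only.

The partitions of 11 that satisfy the conditions:
11
1, 3, 7
Counting gives 2.

2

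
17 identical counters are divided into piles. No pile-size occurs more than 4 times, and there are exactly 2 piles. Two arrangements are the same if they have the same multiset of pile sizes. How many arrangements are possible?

8

Enumerating:
16+1
15+2
14+3
13+4
12+5
11+6
10+7
9+8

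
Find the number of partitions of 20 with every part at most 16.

There are 620 such partitions.

620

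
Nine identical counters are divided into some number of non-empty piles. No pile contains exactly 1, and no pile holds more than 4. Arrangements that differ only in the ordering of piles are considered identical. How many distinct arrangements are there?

3

The partitions of 9 that satisfy the conditions:
4+3+2
3+3+3
3+2+2+2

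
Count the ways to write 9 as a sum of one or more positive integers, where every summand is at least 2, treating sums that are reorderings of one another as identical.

8

Listing the qualifying partitions of 9:
9
2,7
3,6
4,5
2,2,5
2,3,4
3,3,3
2,2,2,3
That's 8 in total.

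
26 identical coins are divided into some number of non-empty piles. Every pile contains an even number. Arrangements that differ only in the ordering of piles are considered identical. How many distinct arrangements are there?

101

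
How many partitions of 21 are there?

Direct enumeration gives 792 partitions.

792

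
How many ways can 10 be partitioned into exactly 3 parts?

The partitions of 10 that satisfy the conditions:
8, 1, 1
7, 2, 1
6, 3, 1
6, 2, 2
5, 4, 1
5, 3, 2
4, 4, 2
4, 3, 3
Counting gives 8.

8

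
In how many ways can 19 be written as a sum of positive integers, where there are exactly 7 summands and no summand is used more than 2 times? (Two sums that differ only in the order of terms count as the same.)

6

They are:
7, 3, 3, 2, 2, 1, 1
6, 4, 3, 2, 2, 1, 1
5, 5, 3, 2, 2, 1, 1
5, 4, 4, 2, 2, 1, 1
5, 4, 3, 3, 2, 1, 1
4, 4, 3, 3, 2, 2, 1
Counting gives 6.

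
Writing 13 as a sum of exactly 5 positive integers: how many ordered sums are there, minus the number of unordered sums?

Ordered (compositions into 5 parts): C(12,4) = 495.
Partitions of 13 into exactly 5 parts: 18.
Difference: 495 − 18 = 477.

477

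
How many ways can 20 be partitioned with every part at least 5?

They are:
20
5,15
6,14
7,13
8,12
9,11
10,10
5,5,10
5,6,9
5,7,8
6,6,8
6,7,7
5,5,5,5
Counting gives 13.

13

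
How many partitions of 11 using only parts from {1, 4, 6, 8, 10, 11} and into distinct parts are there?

Listing the qualifying partitions of 11:
11
10,1
6,4,1

3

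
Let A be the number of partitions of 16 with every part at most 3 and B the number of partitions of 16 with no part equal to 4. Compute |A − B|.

124

Partitions of 16 with every part at most 3: 30.
Partitions of 16 with no part equal to 4: 154.
|30 − 154| = 124.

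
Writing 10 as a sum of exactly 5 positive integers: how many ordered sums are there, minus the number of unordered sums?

Ordered (compositions into 5 parts): C(9,4) = 126.
Partitions of 10 into exactly 5 parts: 7.
Difference: 126 − 7 = 119.

119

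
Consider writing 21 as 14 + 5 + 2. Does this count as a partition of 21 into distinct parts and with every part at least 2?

Yes

The parts sum to 21, and the condition 'all summands are distinct' holds; the condition 'every summand is at least 2' holds.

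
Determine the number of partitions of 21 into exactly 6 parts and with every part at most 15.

109

Enumerating by decreasing first part gives 109 partitions in all.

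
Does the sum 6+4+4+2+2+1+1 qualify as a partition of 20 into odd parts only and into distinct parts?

No

The parts sum to 20, and the condition 'every summand is odd' is violated.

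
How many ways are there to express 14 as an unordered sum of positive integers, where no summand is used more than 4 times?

100

Counting exhaustively, 100 partitions satisfy the conditions.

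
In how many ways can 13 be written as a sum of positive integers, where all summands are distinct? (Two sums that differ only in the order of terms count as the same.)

18

The partitions of 13 that satisfy the conditions:
13
1,12
2,11
3,10
1,2,10
4,9
1,3,9
5,8
1,4,8
2,3,8
6,7
1,5,7
2,4,7
1,2,3,7
2,5,6
3,4,6
1,2,4,6
1,3,4,5
Counting gives 18.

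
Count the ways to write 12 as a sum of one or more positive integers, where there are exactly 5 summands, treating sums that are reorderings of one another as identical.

13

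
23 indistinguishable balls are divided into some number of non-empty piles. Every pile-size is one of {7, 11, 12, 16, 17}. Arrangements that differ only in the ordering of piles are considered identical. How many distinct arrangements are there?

2

Enumerating:
7,16
11,12
Counting gives 2.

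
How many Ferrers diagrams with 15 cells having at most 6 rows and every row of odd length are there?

Enumerating:
15
13 + 1 + 1
11 + 3 + 1
11 + 1 + 1 + 1 + 1
9 + 5 + 1
9 + 3 + 3
9 + 3 + 1 + 1 + 1
7 + 7 + 1
7 + 5 + 3
7 + 5 + 1 + 1 + 1
7 + 3 + 3 + 1 + 1
5 + 5 + 5
5 + 5 + 3 + 1 + 1
5 + 3 + 3 + 3 + 1
3 + 3 + 3 + 3 + 3
That's 15 in total.

15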